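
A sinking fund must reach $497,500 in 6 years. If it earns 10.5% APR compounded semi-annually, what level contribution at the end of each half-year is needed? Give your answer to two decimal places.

Periodic rate i = 0.105/2 = 0.0525; n = 6 × 2 = 12 periods.
PMT = 497500 / ( [(1+0.0525)^12 − 1] / 0.0525 ) = 497500 / 16.149405 = 30,806.0876

$30,806.09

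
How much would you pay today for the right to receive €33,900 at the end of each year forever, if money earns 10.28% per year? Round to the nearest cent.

€329,766.54

PV = PMT / i = 33900 / 0.1028 = 329,766.5370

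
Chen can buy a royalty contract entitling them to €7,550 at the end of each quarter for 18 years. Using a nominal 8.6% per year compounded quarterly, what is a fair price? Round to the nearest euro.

Periodic rate i = 0.086/4 = 0.0215; n = 18 × 4 = 72 periods.
PV = PMT · [1 − (1+i)^(−n)] / i = 7550 · 36.456240 = 275,244.6118

€275,245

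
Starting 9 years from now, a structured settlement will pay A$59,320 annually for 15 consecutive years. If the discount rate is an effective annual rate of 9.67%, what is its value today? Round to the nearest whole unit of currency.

A$219,728

Value one period before first payment (t=8): 59320 × [1 − (1+0.0967)^(−15)] / 0.0967 = 59320 × 7.751523 = 459,820.3662
PV₀ = 459,820.3662 / (1+0.0967)^8 = 459,820.3662 / 2.092680 = 219,728.0266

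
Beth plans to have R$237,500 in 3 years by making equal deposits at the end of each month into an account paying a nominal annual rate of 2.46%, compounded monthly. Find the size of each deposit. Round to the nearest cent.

i = 0.0246/12 = 0.00205 per month; n = 3·12 = 36.
PMT = 237500 / ( [(1+0.00205)^36 − 1] / 0.00205 ) = 237500 / 37.322020 = 6,363.5355

R$6,363.54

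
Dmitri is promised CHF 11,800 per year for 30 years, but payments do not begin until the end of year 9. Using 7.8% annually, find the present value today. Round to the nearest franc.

Value one period before first payment (t=8): 11800 × [1 − (1+0.078)^(−30)] / 0.078 = 11800 × 11.473590 = 135,388.3671
PV₀ = 135,388.3671 / (1+0.078)^8 = 135,388.3671 / 1.823686 = 74,238.8547

CHF 74,239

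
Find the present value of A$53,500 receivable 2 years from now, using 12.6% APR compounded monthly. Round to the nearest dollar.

With 12 periods per year: i = 0.0105, n = 24.
PV = 53,500 / (1 + 0.0105)^24 = 53,500 / 1.284907 = 41,637.2611

A$41,637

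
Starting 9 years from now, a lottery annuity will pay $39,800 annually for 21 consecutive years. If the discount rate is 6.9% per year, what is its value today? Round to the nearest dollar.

$254,923

PV at t=8 (ordinary 21-year annuity): 39800 × a(21|0.069) = 39800 × 10.923157 = 434,741.6624
Discount back 8 years: 434,741.6624 × (1+0.069)^(−8) = 434,741.6624 × 0.586379 = 254,923.3518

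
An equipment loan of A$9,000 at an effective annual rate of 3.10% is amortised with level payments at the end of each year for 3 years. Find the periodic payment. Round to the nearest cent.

PMT = 9000 / ( [1 − (1+0.031)^(−3)] / 0.031 ) = 9000 / 2.823182 = 3,187.8925

A$3,187.89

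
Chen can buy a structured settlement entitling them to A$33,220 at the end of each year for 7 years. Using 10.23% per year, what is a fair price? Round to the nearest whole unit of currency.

A$160,511

Annuity factor a(7|0.1023) = 4.831772; PV = 33220 × 4.831772 = 160,511.4495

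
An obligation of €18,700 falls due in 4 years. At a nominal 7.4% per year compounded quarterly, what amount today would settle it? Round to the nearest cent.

€13,946.49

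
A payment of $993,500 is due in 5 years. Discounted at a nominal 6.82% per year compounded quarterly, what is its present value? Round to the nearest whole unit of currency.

With 4 periods per year: i = 0.01705, n = 20.
PV = FV·(1+i)^(−n) = 993,500 × 0.713106 = 708,470.5281

$708,471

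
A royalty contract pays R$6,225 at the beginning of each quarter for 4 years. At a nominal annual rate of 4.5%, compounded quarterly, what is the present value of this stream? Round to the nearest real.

Periodic rate i = 0.045/4 = 0.01125; n = 4 × 4 = 16 periods.
PV = PMT · [1 − (1+i)^(−n)] / i × (1+i) = 6225 · 14.731885 = 91,705.9847
(annuity-due: payments at period start, so ×(1+i).)

R$91,706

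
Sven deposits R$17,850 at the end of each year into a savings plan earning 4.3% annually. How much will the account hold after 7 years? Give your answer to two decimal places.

FV = 17850 × [(1+0.043)^7 − 1] / 0.043 = 17850 × 7.970571 = 142,274.6848

R$142,274.68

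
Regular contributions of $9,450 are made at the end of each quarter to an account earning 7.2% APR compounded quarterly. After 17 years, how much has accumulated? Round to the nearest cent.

$1,241,071.20

i = 0.072/4 = 0.018 per quarter; n = 17·4 = 68.
FV = 9450 × [(1+0.018)^68 − 1] / 0.018 = 9450 × 131.330285 = 1,241,071.1962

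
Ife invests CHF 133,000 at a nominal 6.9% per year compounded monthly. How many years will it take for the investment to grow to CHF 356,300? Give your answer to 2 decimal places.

14.32 years

Periodic rate i = 0.069/12 = 0.00575.
(1+i)^n = 356300/133000 = 2.67895, so n = ln 2.67895 / ln 1.00575 = 171.8703 months
= 171.8703/12 years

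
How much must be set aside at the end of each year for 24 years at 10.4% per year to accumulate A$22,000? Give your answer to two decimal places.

FV-annuity factor = 93.714138; PMT = 22000 / 93.714138 = 234.7565

A$234.76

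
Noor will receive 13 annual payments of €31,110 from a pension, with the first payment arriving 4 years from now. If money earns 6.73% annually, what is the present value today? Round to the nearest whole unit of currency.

Value one period before first payment (t=3): 31110 × [1 − (1+0.0673)^(−13)] / 0.0673 = 31110 × 8.487068 = 264,032.6776
PV₀ = 264,032.6776 / (1+0.0673)^3 = 264,032.6776 / 1.215793 = 217,169.1601

€217,169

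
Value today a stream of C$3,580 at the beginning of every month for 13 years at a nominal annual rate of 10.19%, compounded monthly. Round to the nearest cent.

C$311,490.48

Periodic rate i = 0.1019/12 = 0.00849167; n = 13 × 12 = 156 periods.
PV = 3580 × [1 − (1+0.00849167)^(−156)] / 0.00849167 × (1+i) = 3580 × 87.008515 = 311,490.4832
Payments are at the start of each period, so multiply by (1+i).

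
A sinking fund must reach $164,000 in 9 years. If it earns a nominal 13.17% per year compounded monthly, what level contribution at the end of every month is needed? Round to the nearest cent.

$799.74

Periodic rate i = 0.1317/12 = 0.010975; n = 9 × 12 = 108 periods.
PMT = 164000 / ( [(1+0.010975)^108 − 1] / 0.010975 ) = 164000 / 205.067029 = 799.7385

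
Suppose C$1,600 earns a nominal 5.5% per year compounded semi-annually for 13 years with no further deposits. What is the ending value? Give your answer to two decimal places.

i = 0.055/2 = 0.0275 per half-year; n = 13·2 = 26.
FV = PV·(1+i)^n = 1,600 × 2.024546 = 3,239.2732

C$3,239.27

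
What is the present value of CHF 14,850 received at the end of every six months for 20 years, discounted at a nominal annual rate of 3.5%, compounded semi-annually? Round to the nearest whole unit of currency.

With 2 periods per year: i = 0.0175, n = 40.
PV = PMT · [1 − (1+i)^(−n)] / i = 14850 · 28.594230 = 424,624.3088

CHF 424,624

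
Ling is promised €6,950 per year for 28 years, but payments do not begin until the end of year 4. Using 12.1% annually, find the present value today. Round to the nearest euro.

Value one period before first payment (t=3): 6950 × [1 − (1+0.121)^(−28)] / 0.121 = 6950 × 7.926975 = 55,092.4796
PV₀ = 55,092.4796 / (1+0.121)^3 = 55,092.4796 / 1.408695 = 39,108.8892

€39,109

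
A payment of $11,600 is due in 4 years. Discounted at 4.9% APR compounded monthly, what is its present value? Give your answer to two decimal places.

$9,539.15

Periodic rate i = 0.049/12 = 0.00408333; n = 4 × 12 = 48 periods.
PV = FV·(1+i)^(−n) = 11,600 × 0.822340 = 9,539.1481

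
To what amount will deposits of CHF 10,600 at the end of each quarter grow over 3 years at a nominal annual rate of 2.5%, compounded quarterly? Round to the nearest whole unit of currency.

CHF 131,665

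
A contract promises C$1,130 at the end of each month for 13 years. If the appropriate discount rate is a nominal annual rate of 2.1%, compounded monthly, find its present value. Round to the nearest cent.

With 12 periods per year: i = 0.00175, n = 156.
PV = 1130 × [1 − (1+0.00175)^(−156)] / 0.00175 = 1130 × 136.414627 = 154,148.5280

C$154,148.53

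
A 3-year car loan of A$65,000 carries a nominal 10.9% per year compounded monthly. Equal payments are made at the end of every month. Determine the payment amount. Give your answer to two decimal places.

Periodic rate i = 0.109/12 = 0.00908333; n = 3 × 12 = 36 periods.
PMT = 65000 / ( [1 − (1+0.00908333)^(−36)] / 0.00908333 ) = 65000 / 30.589102 = 2,124.9398

A$2,124.94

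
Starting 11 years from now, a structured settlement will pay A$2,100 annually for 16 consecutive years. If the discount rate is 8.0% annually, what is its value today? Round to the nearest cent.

Value one period before first payment (t=10): 2100 × [1 − (1+0.08)^(−16)] / 0.08 = 2100 × 8.851369 = 18,587.8752
PV₀ = 18,587.8752 / (1+0.08)^10 = 18,587.8752 / 2.158925 = 8,609.7828

A$8,609.78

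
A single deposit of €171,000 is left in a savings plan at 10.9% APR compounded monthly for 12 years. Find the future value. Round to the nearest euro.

With 12 periods per year: i = 0.00908333, n = 144.
FV = 171,000 × (1 + 0.00908333)^144 = 628,765.7597

€628,766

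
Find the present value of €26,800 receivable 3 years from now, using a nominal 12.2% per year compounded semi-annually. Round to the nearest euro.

€18,786

i = 0.122/2 = 0.061 per half-year; n = 3·2 = 6.
PV = 26,800 / (1 + 0.061)^6 = 26,800 / 1.426567 = 18,786.3535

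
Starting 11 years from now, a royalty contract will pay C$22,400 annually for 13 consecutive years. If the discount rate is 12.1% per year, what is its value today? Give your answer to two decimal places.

C$45,692.99

Value one period before first payment (t=10): 22400 × [1 − (1+0.121)^(−13)] / 0.121 = 22400 × 6.392308 = 143,187.7081
Discount back 10 years: 143,187.7081 × (1+0.121)^(−10) = 143,187.7081 × 0.319113 = 45,692.9936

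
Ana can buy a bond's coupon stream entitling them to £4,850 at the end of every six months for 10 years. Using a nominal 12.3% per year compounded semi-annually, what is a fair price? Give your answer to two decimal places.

i = 0.123/2 = 0.0615 per half-year; n = 10·2 = 20.
PV = 4850 × [1 − (1+0.0615)^(−20)] / 0.0615 = 4850 × 11.331547 = 54,958.0048

£54,958.00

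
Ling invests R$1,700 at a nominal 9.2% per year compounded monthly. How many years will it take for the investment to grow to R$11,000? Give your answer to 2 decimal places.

Periodic rate i = 0.092/12 = 0.00766667.
n = ln(11000/1700) / ln(1+0.00766667) = ln(6.47059) / 0.007637 = 244.4890 months
= 244.4890/12 years

20.37 years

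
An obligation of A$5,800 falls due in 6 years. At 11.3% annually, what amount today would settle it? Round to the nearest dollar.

Discount factor = (1+0.113)^(−6) = 0.526052; PV = 5,800 × 0.526052 = 3,051.1040

A$3,051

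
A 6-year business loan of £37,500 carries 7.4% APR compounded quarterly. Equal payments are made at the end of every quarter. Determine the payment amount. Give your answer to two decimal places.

With 4 periods per year: i = 0.0185, n = 24.
Annuity-PV factor = 19.239289; PMT = 37500 / 19.239289 = 1,949.1365

£1,949.14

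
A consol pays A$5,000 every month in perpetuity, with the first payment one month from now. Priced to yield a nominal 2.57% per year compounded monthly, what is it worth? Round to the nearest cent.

A$2,334,630.35

Periodic rate i = 0.0257/12 = 0.00214167.
PV = PMT / i = 5000 / 0.00214167 = 2,334,630.3502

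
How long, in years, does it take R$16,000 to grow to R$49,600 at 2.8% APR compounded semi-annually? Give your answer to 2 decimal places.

40.69 years

Periodic rate i = 0.028/2 = 0.014.
n = ln(49600/16000) / ln(1+0.014) = ln(3.10000) / 0.013903 = 81.3788 half-years
= 81.3788/2 years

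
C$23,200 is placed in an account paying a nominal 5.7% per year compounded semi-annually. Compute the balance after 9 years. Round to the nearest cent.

i = 0.057/2 = 0.0285 per half-year; n = 9·2 = 18.
23,200 × (1+0.0285)^18 = 23,200 × 1.658354 = 38,473.8204

C$38,473.82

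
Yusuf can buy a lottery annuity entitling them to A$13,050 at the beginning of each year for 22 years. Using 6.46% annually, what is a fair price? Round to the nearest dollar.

A$160,805

PV = 13050 × [1 − (1+0.0646)^(−22)] / 0.0646 × (1+i) = 13050 × 12.322189 = 160,804.5696
(annuity-due: payments at period start, so ×(1+i).)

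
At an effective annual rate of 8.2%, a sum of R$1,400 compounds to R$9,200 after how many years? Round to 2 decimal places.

23.89 years

n = ln(9200/1400) / ln(1+0.082) = ln(6.57143) / 0.078811 = 23.8891 years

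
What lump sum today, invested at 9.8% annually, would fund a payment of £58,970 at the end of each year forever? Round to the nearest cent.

£601,734.69

PV = PMT / i = 58970 / 0.098 = 601,734.6939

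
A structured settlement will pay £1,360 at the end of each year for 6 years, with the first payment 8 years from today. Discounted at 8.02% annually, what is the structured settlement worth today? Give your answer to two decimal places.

£3,661.50

Value one period before first payment (t=7): 1360 × [1 − (1+0.0802)^(−6)] / 0.0802 = 1360 × 4.620076 = 6,283.3036
Discount back 7 years: 6,283.3036 × (1+0.0802)^(−7) = 6,283.3036 × 0.582735 = 3,661.4983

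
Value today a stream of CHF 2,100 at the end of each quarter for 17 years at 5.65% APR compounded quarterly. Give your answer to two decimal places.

CHF 91,391.70

With 4 periods per year: i = 0.014125, n = 68.
Annuity factor a(68|0.014125) = 43.519857; PV = 2100 × 43.519857 = 91,391.6988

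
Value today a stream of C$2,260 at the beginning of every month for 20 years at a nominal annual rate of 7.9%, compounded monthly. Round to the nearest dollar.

With 12 periods per year: i = 0.00658333, n = 240.
PV = 2260 × [1 − (1+0.00658333)^(−240)] / 0.00658333 × (1+i) = 2260 × 121.241903 = 274,006.7013
(annuity-due: payments at period start, so ×(1+i).)

C$274,007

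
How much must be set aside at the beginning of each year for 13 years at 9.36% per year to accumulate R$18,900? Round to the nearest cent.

FV-annuity factor × (1+i) = 25.705181; PMT = 18900 / 25.705181 = 735.2603

R$735.26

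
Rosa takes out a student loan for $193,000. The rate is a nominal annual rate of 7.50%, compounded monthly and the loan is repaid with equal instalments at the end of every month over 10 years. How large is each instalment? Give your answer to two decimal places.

$2,290.94

Periodic rate i = 0.075/12 = 0.00625; n = 10 × 12 = 120 periods.
Annuity-PV factor = 84.244743; PMT = 193000 / 84.244743 = 2,290.9441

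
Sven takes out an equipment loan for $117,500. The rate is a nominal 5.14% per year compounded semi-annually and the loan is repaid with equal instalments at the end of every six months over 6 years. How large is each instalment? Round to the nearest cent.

$11,503.34

i = 0.0514/2 = 0.0257 per half-year; n = 6·2 = 12.
Annuity-PV factor = 10.214423; PMT = 117500 / 10.214423 = 11,503.3414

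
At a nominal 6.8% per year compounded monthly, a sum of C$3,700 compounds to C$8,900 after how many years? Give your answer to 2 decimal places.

Periodic rate i = 0.068/12 = 0.00566667.
n = ln(8900/3700) / ln(1+0.00566667) = ln(2.40541) / 0.005651 = 155.3299 months
= 155.3299/12 years

12.94 years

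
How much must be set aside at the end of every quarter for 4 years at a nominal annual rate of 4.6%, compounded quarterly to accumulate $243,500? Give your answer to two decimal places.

$13,948.63

Periodic rate i = 0.046/4 = 0.0115; n = 4 × 4 = 16 periods.
PMT = 243500 / ( [(1+0.0115)^16 − 1] / 0.0115 ) = 243500 / 17.456906 = 13,948.6344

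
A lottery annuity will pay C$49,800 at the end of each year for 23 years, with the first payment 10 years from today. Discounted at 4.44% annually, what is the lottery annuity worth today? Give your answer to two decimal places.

C$479,332.45

Value one period before first payment (t=9): 49800 × [1 − (1+0.0444)^(−23)] / 0.0444 = 49800 × 14.230143 = 708,661.1148
PV₀ = 708,661.1148 / (1+0.0444)^9 = 708,661.1148 / 1.478433 = 479,332.4541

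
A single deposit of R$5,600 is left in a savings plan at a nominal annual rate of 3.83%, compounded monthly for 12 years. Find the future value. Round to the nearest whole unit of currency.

R$8,861

Periodic rate i = 0.0383/12 = 0.00319167; n = 12 × 12 = 144 periods.
FV = 5,600 × (1 + 0.00319167)^144 = 8,860.7792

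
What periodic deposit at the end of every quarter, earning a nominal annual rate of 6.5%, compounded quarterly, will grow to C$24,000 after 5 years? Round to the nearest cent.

i = 0.065/4 = 0.01625 per quarter; n = 5·4 = 20.
PMT = 24000 / ( [(1+0.01625)^20 − 1] / 0.01625 ) = 24000 / 23.410448 = 1,025.1833

C$1,025.18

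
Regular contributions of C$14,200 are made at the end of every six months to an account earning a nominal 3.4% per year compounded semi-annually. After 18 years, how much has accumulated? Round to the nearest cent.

C$697,182.05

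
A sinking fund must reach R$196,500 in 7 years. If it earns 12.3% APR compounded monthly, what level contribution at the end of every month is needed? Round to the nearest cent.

R$1,486.24

Periodic rate i = 0.123/12 = 0.01025; n = 7 × 12 = 84 periods.
FV-annuity factor = 132.212715; PMT = 196500 / 132.212715 = 1,486.2413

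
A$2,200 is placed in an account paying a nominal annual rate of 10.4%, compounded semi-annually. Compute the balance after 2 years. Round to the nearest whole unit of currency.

A$2,695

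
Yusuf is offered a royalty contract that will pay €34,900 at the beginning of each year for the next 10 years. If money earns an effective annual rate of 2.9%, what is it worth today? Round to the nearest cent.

Annuity factor a(10|0.029) × (1+i) = 8.822545; PV = 34900 × 8.822545 = 307,906.8114
(annuity-due: payments at period start, so ×(1+i).)

€307,906.81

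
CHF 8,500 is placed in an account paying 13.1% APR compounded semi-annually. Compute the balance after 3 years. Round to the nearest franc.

i = 0.131/2 = 0.0655 per half-year; n = 3·2 = 6.
FV = 8,500 × (1 + 0.0655)^6 = 12,437.6878

CHF 12,438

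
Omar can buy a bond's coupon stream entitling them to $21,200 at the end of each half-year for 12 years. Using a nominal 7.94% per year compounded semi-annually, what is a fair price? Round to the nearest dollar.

$324,231

With 2 periods per year: i = 0.0397, n = 24.
PV = PMT · [1 − (1+i)^(−n)] / i = 21200 · 15.293902 = 324,230.7290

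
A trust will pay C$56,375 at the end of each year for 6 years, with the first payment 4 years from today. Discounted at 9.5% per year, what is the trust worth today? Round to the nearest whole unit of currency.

PV at t=3 (ordinary 6-year annuity): 56375 × a(6|0.095) = 56375 × 4.419825 = 249,167.6556
PV₀ = 249,167.6556 / (1+0.095)^3 = 249,167.6556 / 1.312932 = 189,779.5045

C$189,780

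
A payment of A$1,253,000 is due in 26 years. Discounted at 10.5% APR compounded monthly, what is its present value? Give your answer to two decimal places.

A$82,695.94

Periodic rate i = 0.105/12 = 0.00875; n = 26 × 12 = 312 periods.
PV = FV·(1+i)^(−n) = 1,253,000 × 0.065998 = 82,695.9383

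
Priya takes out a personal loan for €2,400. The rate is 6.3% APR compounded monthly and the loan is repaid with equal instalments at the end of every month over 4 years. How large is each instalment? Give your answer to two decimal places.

€56.69

With 12 periods per year: i = 0.00525, n = 48.
PMT = 2400 / ( [1 − (1+0.00525)^(−48)] / 0.00525 ) = 2400 / 42.331950 = 56.6948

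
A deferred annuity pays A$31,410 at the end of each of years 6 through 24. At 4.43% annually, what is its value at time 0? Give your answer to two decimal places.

PV at t=5 (ordinary 19-year annuity): 31410 × a(19|0.0443) = 31410 × 12.666960 = 397,869.2270
PV₀ = 397,869.2270 / (1+0.0443)^5 = 397,869.2270 / 1.242014 = 320,342.0571

A$320,342.06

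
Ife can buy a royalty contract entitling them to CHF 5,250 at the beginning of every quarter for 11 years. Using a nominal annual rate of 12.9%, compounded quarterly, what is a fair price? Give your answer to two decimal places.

CHF 126,461.20

With 4 periods per year: i = 0.03225, n = 44.
PV = PMT · [1 − (1+i)^(−n)] / i × (1+i) = 5250 · 24.087847 = 126,461.1991
(annuity-due: payments at period start, so ×(1+i).)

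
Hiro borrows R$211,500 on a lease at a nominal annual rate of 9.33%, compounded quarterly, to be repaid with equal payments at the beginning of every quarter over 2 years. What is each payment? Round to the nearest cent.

R$28,619.50

With 4 periods per year: i = 0.023325, n = 8.
PMT = 211500 / ( [1 − (1+0.023325)^(−8)] / 0.023325 × (1+i) ) = 211500 / 7.390066 = 28,619.4993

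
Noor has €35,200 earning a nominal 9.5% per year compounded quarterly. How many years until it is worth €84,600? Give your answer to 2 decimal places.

9.34 years

Periodic rate i = 0.095/4 = 0.02375.
n = ln(84600/35200) / ln(1+0.02375) = ln(2.40341) / 0.023472 = 37.3583 quarters
= 37.3583/4 years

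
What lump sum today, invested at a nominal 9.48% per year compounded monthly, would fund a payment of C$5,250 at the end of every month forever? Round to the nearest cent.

Periodic rate i = 0.0948/12 = 0.0079.
PV = PMT / i = 5250 / 0.0079 = 664,556.9620

C$664,556.96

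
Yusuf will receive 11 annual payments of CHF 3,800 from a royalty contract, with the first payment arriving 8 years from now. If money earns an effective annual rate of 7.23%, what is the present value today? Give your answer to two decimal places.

CHF 17,281.99

PV at t=7 (ordinary 11-year annuity): 3800 × a(11|0.0723) = 3800 × 7.413515 = 28,171.3586
PV₀ = 28,171.3586 / (1+0.0723)^7 = 28,171.3586 / 1.630100 = 17,281.9860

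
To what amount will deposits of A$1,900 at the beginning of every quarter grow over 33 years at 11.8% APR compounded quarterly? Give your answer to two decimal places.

A$3,011,463.93

Periodic rate i = 0.118/4 = 0.0295; n = 33 × 4 = 132 periods.
FV = 1900 × [(1+0.0295)^132 − 1] / 0.0295 × (1+i) = 1900 × 1584.981014 = 3,011,463.9271
(annuity-due: payments at period start, so ×(1+i).)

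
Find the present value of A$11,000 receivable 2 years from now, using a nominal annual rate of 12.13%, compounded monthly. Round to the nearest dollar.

A$8,641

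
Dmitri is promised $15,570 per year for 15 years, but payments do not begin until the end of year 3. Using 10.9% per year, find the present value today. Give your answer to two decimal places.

Value one period before first payment (t=2): 15570 × [1 − (1+0.109)^(−15)] / 0.109 = 15570 × 7.230741 = 112,582.6432
Discount back 2 years: 112,582.6432 × (1+0.109)^(−2) = 112,582.6432 × 0.813087 = 91,539.4605

$91,539.46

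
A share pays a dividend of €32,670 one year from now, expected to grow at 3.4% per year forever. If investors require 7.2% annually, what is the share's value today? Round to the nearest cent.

€859,736.84

PV = D₁/(r − g) = 32670/(0.072 − 0.034) = 859,736.8421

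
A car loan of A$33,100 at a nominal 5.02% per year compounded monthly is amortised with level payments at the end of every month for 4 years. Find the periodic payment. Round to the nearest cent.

A$762.57

With 12 periods per year: i = 0.00418333, n = 48.
PMT = 33100 / ( [1 − (1+0.00418333)^(−48)] / 0.00418333 ) = 33100 / 43.405878 = 762.5695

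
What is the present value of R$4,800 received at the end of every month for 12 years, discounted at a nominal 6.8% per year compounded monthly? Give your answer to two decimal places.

R$471,628.29

With 12 periods per year: i = 0.00566667, n = 144.
Annuity factor a(144|0.00566667) = 98.255895; PV = 4800 × 98.255895 = 471,628.2947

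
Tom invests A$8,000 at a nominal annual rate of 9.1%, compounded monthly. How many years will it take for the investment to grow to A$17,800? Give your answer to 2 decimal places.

Periodic rate i = 0.091/12 = 0.00758333.
(1+i)^n = 17800/8000 = 2.22500, so n = ln 2.22500 / ln 1.00758 = 105.8618 months
= 105.8618/12 years

8.82 years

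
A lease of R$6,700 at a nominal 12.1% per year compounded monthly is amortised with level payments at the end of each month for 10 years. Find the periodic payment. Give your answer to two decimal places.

R$96.51

With 12 periods per year: i = 0.0100833, n = 120.
PMT = 6700 / ( [1 − (1+0.0100833)^(−120)] / 0.0100833 ) = 6700 / 69.420520 = 96.5132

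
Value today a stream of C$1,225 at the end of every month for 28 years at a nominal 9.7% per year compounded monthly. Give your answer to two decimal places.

C$141,413.26

Periodic rate i = 0.097/12 = 0.00808333; n = 28 × 12 = 336 periods.
PV = PMT · [1 − (1+i)^(−n)] / i = 1225 · 115.439398 = 141,413.2627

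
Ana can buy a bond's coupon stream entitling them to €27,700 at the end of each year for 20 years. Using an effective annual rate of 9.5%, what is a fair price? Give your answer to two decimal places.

PV = 27700 × [1 − (1+0.095)^(−20)] / 0.095 = 27700 × 8.812382 = 244,102.9846

€244,102.98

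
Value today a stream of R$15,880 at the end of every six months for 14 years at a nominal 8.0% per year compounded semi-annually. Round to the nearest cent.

R$264,609.44

Periodic rate i = 0.08/2 = 0.04; n = 14 × 2 = 28 periods.
PV = PMT · [1 − (1+i)^(−n)] / i = 15880 · 16.663063 = 264,609.4439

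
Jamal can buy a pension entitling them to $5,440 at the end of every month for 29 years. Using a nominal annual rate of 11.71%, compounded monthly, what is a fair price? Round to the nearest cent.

With 12 periods per year: i = 0.00975833, n = 348.
PV = PMT · [1 − (1+i)^(−n)] / i = 5440 · 98.985489 = 538,481.0619

$538,481.06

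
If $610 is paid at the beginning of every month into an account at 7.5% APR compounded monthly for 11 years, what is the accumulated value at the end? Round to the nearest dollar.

$125,319

Periodic rate i = 0.075/12 = 0.00625; n = 11 × 12 = 132 periods.
FV = 610 × [(1+0.00625)^132 − 1] / 0.00625 × (1+i) = 610 × 205.440782 = 125,318.8772
(annuity-due: payments at period start, so ×(1+i).)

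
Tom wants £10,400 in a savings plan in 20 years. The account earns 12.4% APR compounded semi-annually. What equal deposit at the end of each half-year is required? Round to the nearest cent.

£63.90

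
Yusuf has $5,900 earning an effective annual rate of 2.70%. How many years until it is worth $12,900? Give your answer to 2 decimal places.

29.36 years

(1+i)^n = 12900/5900 = 2.18644, so n = ln 2.18644 / ln 1.027 = 29.3625 years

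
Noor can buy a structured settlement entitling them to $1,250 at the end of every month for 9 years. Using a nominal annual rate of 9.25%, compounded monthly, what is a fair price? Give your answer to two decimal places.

$91,402.50

i = 0.0925/12 = 0.00770833 per month; n = 9·12 = 108.
PV = 1250 × [1 − (1+0.00770833)^(−108)] / 0.00770833 = 1250 × 73.122003 = 91,402.5042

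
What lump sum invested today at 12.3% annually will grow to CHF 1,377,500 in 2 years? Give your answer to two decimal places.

PV = 1,377,500 / (1 + 0.123)^2 = 1,377,500 / 1.261129 = 1,092,275.2550

CHF 1,092,275.25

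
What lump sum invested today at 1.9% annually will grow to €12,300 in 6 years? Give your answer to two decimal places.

€10,986.52

PV = 12,300 / (1 + 0.019)^6 = 12,300 / 1.119554 = 10,986.5164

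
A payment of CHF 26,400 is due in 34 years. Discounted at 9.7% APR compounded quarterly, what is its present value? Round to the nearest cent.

CHF 1,014.83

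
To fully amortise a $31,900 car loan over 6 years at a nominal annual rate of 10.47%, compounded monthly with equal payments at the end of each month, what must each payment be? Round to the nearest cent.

$598.56

i = 0.1047/12 = 0.008725 per month; n = 6·12 = 72.
Annuity-PV factor = 53.294318; PMT = 31900 / 53.294318 = 598.5629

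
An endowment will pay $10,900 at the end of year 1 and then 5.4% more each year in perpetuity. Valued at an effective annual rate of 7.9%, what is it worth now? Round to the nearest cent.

PV = D₁/(r − g) = 10900/(0.079 − 0.054) = 436,000.0000

$436,000.00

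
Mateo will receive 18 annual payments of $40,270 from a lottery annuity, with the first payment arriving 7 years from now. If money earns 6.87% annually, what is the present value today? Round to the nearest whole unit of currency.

Value one period before first payment (t=6): 40270 × [1 − (1+0.0687)^(−18)] / 0.0687 = 40270 × 10.154156 = 408,907.8517
PV₀ = 408,907.8517 / (1+0.0687)^6 = 408,907.8517 / 1.489824 = 274,467.2895

$274,467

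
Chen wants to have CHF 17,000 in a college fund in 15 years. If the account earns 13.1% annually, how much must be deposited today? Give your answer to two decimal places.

PV = 17,000 / (1 + 0.131)^15 = 17,000 / 6.337808 = 2,682.3154

CHF 2,682.32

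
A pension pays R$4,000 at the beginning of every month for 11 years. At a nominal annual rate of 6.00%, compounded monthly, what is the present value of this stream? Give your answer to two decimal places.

R$387,767.59

i = 0.06/12 = 0.005 per month; n = 11·12 = 132.
Annuity factor a(132|0.005) × (1+i) = 96.941897; PV = 4000 × 96.941897 = 387,767.5868
Payments are at the start of each period, so multiply by (1+i).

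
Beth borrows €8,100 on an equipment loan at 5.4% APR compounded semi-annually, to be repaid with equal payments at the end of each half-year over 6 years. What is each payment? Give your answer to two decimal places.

€799.24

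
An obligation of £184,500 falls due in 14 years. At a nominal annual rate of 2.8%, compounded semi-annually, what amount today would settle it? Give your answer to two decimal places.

£125,006.80

i = 0.028/2 = 0.014 per half-year; n = 14·2 = 28.
Discount factor = (1+0.014)^(−28) = 0.677544; PV = 184,500 × 0.677544 = 125,006.7979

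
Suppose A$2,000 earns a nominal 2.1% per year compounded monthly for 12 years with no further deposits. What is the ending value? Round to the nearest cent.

A$2,572.63

With 12 periods per year: i = 0.00175, n = 144.
FV = 2,000 × (1 + 0.00175)^144 = 2,572.6254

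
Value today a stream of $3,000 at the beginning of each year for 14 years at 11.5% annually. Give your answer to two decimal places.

$22,750.45

PV = PMT · [1 − (1+i)^(−n)] / i × (1+i) = 3000 · 7.583482 = 22,750.4463
(annuity-due: payments at period start, so ×(1+i).)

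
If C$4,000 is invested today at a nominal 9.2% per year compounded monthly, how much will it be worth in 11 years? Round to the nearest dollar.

C$10,962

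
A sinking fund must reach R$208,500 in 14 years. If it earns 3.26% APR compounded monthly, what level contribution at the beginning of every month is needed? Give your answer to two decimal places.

With 12 periods per year: i = 0.00271667, n = 168.
FV-annuity factor × (1+i) = 213.119173; PMT = 208500 / 213.119173 = 978.3259

R$978.33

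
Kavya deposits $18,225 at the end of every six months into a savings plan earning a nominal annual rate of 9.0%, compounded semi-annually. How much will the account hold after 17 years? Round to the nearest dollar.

$1,403,876

i = 0.09/2 = 0.045 per half-year; n = 17·2 = 34.
Accumulation factor s(34|0.045) = 77.030256; FV = 18225 × 77.030256 = 1,403,876.4240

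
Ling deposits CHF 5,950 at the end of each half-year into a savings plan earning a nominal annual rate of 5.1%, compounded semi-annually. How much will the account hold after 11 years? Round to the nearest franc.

i = 0.051/2 = 0.0255 per half-year; n = 11·2 = 22.
Accumulation factor s(22|0.0255) = 29.025166; FV = 5950 × 29.025166 = 172,699.7385

CHF 172,700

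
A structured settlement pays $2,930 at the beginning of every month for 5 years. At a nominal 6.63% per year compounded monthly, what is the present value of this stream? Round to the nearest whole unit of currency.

With 12 periods per year: i = 0.005525, n = 60.
PV = PMT · [1 − (1+i)^(−n)] / i × (1+i) = 2930 · 51.231467 = 150,108.1981
Payments are at the start of each period, so multiply by (1+i).

$150,108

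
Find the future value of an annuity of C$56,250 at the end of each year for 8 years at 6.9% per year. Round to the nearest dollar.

C$575,040

FV = 56250 × [(1+0.069)^8 − 1] / 0.069 = 56250 × 10.222926 = 575,039.5680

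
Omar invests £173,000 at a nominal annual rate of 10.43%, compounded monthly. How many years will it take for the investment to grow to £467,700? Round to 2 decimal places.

9.58 years

Periodic rate i = 0.1043/12 = 0.00869167.
n = ln(467700/173000) / ln(1+0.00869167) = ln(2.70347) / 0.008654 = 114.9206 months
= 114.9206/12 years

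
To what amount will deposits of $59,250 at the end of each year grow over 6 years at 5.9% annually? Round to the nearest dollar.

$412,248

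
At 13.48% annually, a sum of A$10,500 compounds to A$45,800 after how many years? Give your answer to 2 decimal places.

(1+i)^n = 45800/10500 = 4.36190, so n = ln 4.36190 / ln 1.1348 = 11.6476 years

11.65 years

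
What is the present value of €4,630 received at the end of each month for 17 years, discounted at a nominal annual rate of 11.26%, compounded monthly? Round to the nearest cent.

i = 0.1126/12 = 0.00938333 per month; n = 17·12 = 204.
PV = PMT · [1 − (1+i)^(−n)] / i = 4630 · 90.715980 = 420,014.9868

€420,014.99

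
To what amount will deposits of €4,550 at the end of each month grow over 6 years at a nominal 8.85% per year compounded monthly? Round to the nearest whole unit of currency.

Periodic rate i = 0.0885/12 = 0.007375; n = 6 × 12 = 72 periods.
FV = 4550 × [(1+0.007375)^72 − 1] / 0.007375 = 4550 × 94.552089 = 430,212.0042

€430,212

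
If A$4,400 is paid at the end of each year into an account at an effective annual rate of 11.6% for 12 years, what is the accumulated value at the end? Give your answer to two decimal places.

A$103,636.94

Accumulation factor s(12|0.116) = 23.553850; FV = 4400 × 23.553850 = 103,636.9414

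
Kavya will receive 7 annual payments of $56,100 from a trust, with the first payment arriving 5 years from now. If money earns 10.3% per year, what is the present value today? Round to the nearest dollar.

PV at t=4 (ordinary 7-year annuity): 56100 × a(7|0.103) = 56100 × 4.820704 = 270,441.5056
PV₀ = 270,441.5056 / (1+0.103)^4 = 270,441.5056 / 1.480137 = 182,713.7770

$182,714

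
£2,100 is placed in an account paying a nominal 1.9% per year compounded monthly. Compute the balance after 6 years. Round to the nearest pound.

Periodic rate i = 0.019/12 = 0.00158333; n = 6 × 12 = 72 periods.
2,100 × (1+0.00158333)^72 = 2,100 × 1.120651 = 2,353.3673

£2,353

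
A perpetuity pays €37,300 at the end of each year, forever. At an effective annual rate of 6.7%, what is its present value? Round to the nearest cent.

PV = C/r = 37300/0.067 = 556,716.4179

€556,716.42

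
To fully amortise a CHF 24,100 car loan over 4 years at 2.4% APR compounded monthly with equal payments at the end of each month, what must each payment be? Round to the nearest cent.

i = 0.024/12 = 0.002 per month; n = 4·12 = 48.
Annuity-PV factor = 45.724442; PMT = 24100 / 45.724442 = 527.0704

CHF 527.07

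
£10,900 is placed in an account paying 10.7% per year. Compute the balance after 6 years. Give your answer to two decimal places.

10,900 × (1+0.107)^6 = 10,900 × 1.840288 = 20,059.1360

£20,059.14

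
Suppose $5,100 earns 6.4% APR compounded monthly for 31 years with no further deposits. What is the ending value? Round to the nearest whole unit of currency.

$36,891

Periodic rate i = 0.064/12 = 0.00533333; n = 31 × 12 = 372 periods.
5,100 × (1+0.00533333)^372 = 5,100 × 7.233537 = 36,891.0365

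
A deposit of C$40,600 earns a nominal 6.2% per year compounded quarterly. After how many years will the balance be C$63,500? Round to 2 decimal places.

7.27 years

Periodic rate i = 0.062/4 = 0.0155.
(1+i)^n = 63500/40600 = 1.56404, so n = ln 1.56404 / ln 1.0155 = 29.0793 quarters
= 29.0793/4 years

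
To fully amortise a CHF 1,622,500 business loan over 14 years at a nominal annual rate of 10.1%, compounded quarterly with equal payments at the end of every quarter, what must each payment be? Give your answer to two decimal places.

CHF 54,440.93

Periodic rate i = 0.101/4 = 0.02525; n = 14 × 4 = 56 periods.
PMT = 1.6225e+06 / ( [1 − (1+0.02525)^(−56)] / 0.02525 ) = 1.6225e+06 / 29.802945 = 54,440.9278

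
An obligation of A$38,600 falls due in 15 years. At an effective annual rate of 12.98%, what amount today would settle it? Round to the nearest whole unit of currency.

A$6,188

Discount factor = (1+0.1298)^(−15) = 0.160316; PV = 38,600 × 0.160316 = 6,188.1916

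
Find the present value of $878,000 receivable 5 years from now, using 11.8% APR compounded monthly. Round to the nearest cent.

With 12 periods per year: i = 0.00983333, n = 60.
PV = FV·(1+i)^(−n) = 878,000 × 0.555927 = 488,104.0252

$488,104.03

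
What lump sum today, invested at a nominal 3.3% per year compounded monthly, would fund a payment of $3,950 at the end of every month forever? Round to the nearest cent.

Periodic rate i = 0.033/12 = 0.00275.
PV = PMT / i = 3950 / 0.00275 = 1,436,363.6364

$1,436,363.64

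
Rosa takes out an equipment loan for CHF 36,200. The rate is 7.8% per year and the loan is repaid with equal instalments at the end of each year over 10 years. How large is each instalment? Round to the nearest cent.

CHF 5,346.30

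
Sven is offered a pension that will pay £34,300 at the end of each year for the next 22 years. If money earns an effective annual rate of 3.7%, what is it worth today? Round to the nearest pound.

£510,196

PV = PMT · [1 − (1+i)^(−n)] / i = 34300 · 14.874527 = 510,196.2716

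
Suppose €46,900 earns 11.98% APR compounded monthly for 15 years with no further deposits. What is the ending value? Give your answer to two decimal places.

i = 0.1198/12 = 0.00998333 per month; n = 15·12 = 180.
FV = 46,900 × (1 + 0.00998333)^180 = 280,369.0883

€280,369.09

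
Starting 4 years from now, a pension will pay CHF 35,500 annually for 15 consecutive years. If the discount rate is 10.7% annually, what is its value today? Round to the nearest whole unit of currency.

Value one period before first payment (t=3): 35500 × [1 − (1+0.107)^(−15)] / 0.107 = 35500 × 7.311556 = 259,560.2276
PV₀ = 259,560.2276 / (1+0.107)^3 = 259,560.2276 / 1.356572 = 191,335.3802

CHF 191,335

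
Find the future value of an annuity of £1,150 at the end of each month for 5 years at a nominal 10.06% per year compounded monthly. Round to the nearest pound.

With 12 periods per year: i = 0.00838333, n = 60.
FV = PMT · [(1+i)^n − 1] / i = 1150 · 77.559988 = 89,193.9867

£89,194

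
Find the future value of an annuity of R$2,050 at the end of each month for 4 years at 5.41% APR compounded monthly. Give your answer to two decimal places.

i = 0.0541/12 = 0.00450833 per month; n = 4·12 = 48.
FV = 2050 × [(1+0.00450833)^48 − 1] / 0.00450833 = 2050 × 53.455503 = 109,583.7812

R$109,583.78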